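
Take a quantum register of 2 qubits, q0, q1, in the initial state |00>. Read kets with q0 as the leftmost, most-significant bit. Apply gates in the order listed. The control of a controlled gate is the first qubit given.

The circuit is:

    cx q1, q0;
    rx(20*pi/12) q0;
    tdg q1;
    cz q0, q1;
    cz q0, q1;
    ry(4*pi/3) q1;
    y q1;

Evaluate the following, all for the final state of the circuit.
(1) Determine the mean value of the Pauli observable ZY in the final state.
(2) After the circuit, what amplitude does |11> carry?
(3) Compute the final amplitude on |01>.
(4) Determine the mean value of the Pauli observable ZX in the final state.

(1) In the final state, ZY has expectation 0.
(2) |11> carries amplitude -1/4 in the final state.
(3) |01> carries amplitude sqrt(3)*I/4 in the final state.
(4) The expectation value of ZX is sqrt(3)/4.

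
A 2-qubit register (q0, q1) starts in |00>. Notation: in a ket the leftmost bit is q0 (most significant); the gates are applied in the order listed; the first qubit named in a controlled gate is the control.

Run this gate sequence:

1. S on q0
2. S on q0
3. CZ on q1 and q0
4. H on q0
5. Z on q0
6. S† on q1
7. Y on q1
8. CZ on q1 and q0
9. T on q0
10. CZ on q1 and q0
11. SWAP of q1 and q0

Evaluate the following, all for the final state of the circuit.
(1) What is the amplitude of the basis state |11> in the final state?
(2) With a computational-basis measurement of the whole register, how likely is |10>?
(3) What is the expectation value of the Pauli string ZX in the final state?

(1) The amplitude on |11> is -sqrt(2)*exp(3*I*pi/4)/2.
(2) The probability of measuring |10> is 1/2.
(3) In the final state, ZX has expectation sqrt(2)/2.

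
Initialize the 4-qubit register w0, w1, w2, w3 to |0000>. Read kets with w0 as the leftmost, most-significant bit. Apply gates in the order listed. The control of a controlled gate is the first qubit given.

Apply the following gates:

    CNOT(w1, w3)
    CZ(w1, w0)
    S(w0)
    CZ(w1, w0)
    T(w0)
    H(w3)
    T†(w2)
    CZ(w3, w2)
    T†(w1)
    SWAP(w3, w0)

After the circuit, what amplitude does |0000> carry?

The amplitude on |0000> is sqrt(2)/2.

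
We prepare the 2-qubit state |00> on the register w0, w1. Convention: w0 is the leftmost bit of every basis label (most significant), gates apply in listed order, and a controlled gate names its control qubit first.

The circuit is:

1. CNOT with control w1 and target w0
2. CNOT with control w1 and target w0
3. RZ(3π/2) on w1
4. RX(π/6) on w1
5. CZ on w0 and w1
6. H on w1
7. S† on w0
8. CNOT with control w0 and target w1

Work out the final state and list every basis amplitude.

The resulting statevector has amplitude (-sqrt(3) - 1 - I + sqrt(3)*I)*exp(I*pi/4)/4 on |00>, (-sqrt(3) - 1 - sqrt(3)*I + I)*exp(I*pi/4)/4 on |01>, 0 on |10>, 0 on |11>.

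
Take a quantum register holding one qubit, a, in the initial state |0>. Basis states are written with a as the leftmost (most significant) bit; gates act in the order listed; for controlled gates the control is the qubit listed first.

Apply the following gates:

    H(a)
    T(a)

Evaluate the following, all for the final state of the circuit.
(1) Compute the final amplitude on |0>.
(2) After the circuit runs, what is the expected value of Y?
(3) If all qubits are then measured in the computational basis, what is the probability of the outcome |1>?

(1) The final state's coefficient on |0> equals sqrt(2)/2.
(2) The expectation value of Y is sqrt(2)/2.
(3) Outcome |1> occurs with probability 1/2.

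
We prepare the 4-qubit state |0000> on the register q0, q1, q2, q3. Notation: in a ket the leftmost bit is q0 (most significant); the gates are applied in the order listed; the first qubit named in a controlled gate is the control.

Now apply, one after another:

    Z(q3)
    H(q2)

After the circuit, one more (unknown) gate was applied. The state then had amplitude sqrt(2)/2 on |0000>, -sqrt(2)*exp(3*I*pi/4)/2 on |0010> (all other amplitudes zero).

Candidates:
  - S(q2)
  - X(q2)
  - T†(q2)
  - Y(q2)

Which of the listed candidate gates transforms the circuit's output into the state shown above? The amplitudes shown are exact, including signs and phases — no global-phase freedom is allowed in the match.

The applied gate was T†(q2).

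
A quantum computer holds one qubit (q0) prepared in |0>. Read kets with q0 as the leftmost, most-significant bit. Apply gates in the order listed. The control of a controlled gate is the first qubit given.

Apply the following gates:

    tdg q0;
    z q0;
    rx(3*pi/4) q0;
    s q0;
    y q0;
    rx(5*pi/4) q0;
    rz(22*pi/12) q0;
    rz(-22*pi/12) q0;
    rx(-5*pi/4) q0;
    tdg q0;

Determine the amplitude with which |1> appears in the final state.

The final state's coefficient on |1> equals sqrt(2 - sqrt(2))*exp(I*pi/4)/2.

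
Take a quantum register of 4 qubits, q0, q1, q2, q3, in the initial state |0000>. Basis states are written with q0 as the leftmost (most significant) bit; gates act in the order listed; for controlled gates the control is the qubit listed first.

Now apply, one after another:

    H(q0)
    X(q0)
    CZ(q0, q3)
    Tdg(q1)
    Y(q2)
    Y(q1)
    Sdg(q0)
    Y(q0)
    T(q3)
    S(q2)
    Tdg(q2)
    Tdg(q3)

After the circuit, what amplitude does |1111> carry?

|1111> carries amplitude 0 in the final state.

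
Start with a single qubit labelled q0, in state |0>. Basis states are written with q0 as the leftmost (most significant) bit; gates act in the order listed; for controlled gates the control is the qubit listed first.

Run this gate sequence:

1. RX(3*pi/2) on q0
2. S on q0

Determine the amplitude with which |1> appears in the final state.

The amplitude on |1> is sqrt(2)/2.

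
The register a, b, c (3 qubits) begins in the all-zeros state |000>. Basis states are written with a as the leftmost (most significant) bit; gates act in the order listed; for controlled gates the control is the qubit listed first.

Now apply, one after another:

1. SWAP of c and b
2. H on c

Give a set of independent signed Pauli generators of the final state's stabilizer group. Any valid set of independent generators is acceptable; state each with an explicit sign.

The stabilizer group can be generated by +IIX, +ZII, +IZI, among other valid generating sets.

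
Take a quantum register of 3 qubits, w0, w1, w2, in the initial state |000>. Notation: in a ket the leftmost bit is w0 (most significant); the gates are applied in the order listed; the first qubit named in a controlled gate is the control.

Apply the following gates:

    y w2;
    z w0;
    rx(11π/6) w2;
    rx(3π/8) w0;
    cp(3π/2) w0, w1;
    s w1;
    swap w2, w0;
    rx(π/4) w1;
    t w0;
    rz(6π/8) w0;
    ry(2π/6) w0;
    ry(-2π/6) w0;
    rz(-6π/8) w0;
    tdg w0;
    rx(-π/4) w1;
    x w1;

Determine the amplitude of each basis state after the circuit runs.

The final amplitudes are 0 on |000>, 0 on |001>, (-sqrt(2) + sqrt(6))*cos(3*pi/16)/4 on |010>, I*(-sqrt(6) + sqrt(2))*sin(3*pi/16)/4 on |011>, 0 on |100>, 0 on |101>, -I*(sqrt(2) + sqrt(6))*cos(3*pi/16)/4 on |110>, -(sqrt(2) + sqrt(6))*sin(3*pi/16)/4 on |111>. Key observation: the block from step 8 through step 15 cancels to the identity and can be dropped.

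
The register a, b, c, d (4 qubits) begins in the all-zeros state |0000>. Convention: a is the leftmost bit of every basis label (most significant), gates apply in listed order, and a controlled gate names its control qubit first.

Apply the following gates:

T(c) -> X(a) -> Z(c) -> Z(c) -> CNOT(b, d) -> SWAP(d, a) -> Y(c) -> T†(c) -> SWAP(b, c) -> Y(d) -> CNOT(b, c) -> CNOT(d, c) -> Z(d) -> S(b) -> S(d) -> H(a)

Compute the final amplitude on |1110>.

The amplitude on |1110> is sqrt(2)*exp(I*pi/4)/2.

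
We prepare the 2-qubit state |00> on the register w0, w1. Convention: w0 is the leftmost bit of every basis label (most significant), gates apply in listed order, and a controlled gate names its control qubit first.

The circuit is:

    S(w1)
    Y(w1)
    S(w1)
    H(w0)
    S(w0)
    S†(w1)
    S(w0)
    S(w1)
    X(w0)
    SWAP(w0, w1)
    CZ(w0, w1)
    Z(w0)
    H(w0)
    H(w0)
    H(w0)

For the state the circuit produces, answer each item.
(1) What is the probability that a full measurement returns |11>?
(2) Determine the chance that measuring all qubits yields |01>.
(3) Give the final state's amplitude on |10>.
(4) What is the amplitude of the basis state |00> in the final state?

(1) A full measurement returns |11> with probability 1/4. Key observation: gates 14-15 undo each other exactly, leaving only the rest of the circuit to track.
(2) The probability of measuring |01> is 1/4.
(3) |10> carries amplitude 1/2 in the final state.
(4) The amplitude on |00> is -1/2.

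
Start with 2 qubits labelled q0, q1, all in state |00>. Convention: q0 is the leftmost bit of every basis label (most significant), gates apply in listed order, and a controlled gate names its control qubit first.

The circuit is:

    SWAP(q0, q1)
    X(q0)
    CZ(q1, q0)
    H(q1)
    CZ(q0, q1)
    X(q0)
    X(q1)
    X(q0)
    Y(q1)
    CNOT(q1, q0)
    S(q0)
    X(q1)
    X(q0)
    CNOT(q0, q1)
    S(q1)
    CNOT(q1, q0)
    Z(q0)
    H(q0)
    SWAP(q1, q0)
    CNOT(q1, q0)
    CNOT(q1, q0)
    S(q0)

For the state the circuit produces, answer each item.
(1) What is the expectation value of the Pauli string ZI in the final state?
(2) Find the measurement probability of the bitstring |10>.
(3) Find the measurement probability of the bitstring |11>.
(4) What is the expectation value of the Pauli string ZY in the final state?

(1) In the final state, ZI has expectation -1.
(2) Outcome |10> occurs with probability 1/2.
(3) Outcome |11> occurs with probability 1/2.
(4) The observable ZY averages to -1.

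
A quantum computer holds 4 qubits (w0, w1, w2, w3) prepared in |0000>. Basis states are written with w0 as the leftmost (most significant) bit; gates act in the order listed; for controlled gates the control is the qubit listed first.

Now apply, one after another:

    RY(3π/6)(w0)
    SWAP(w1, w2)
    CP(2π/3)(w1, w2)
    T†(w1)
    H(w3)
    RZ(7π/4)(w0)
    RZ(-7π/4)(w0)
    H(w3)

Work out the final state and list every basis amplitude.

After the circuit, the state carries amplitude sqrt(2)/2 on |0000>, sqrt(2)/2 on |1000>, and 0 on every other basis state. Key observation: the block from step 5 through step 8 cancels to the identity and can be dropped.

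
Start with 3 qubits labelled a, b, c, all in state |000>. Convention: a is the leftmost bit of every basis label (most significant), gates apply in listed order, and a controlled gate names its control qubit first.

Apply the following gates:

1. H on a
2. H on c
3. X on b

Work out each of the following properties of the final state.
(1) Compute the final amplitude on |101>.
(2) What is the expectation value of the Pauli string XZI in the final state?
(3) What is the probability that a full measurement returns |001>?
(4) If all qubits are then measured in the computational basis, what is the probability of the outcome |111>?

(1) The final state's coefficient on |101> equals 0.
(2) The observable XZI averages to -1.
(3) The probability of measuring |001> is 0.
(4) A full measurement returns |111> with probability 1/4.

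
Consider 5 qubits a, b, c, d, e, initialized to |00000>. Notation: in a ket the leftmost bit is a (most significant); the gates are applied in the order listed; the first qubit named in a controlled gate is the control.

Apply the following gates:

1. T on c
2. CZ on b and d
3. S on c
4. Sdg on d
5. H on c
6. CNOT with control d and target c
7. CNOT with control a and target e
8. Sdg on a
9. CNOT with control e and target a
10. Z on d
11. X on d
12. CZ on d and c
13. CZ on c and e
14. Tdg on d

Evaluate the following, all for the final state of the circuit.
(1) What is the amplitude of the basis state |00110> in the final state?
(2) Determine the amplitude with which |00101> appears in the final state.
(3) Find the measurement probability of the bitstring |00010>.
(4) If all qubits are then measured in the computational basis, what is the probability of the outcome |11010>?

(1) The amplitude on |00110> is sqrt(2)*exp(3*I*pi/4)/2.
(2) The final state's coefficient on |00101> equals 0.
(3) Outcome |00010> occurs with probability 1/2.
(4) A full measurement returns |11010> with probability 0.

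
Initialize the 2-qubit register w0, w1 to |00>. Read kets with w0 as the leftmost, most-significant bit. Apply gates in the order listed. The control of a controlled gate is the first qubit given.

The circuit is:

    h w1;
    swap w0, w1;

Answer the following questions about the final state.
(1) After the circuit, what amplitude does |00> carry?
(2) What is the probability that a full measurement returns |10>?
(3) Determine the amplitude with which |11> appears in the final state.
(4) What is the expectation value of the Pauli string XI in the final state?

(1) The amplitude on |00> is sqrt(2)/2.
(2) The probability of measuring |10> is 1/2.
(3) |11> carries amplitude 0 in the final state.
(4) The expectation value of XI is 1.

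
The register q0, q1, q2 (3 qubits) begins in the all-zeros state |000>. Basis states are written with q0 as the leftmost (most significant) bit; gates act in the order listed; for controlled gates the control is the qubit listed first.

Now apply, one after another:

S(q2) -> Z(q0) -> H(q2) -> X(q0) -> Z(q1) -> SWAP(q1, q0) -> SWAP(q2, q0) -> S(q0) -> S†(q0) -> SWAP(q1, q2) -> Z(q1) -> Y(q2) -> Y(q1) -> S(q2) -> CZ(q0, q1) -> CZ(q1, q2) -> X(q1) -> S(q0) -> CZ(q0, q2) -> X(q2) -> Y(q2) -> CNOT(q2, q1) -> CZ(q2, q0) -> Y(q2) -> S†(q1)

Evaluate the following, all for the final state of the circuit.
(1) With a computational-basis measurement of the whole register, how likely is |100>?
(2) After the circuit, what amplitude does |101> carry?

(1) Outcome |100> occurs with probability 0.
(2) |101> carries amplitude -sqrt(2)*I/2 in the final state.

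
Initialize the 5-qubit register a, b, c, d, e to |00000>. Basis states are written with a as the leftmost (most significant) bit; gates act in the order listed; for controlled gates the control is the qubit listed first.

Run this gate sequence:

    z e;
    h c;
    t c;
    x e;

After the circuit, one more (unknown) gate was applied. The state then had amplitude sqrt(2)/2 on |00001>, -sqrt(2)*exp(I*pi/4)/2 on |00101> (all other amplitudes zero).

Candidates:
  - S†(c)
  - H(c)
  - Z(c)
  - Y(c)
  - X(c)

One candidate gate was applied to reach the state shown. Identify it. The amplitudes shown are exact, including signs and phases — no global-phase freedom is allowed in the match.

The unique candidate consistent with the amplitudes is Z(c).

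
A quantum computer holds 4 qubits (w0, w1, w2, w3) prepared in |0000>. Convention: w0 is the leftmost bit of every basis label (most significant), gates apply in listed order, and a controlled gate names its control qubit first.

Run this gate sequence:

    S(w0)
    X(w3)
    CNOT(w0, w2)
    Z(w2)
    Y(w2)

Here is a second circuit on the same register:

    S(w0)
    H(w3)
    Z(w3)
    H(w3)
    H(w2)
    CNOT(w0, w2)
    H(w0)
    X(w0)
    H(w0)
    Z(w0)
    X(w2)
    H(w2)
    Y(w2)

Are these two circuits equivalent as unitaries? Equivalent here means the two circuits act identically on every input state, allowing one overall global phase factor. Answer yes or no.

No — the two circuits implement different unitaries, even allowing a global phase.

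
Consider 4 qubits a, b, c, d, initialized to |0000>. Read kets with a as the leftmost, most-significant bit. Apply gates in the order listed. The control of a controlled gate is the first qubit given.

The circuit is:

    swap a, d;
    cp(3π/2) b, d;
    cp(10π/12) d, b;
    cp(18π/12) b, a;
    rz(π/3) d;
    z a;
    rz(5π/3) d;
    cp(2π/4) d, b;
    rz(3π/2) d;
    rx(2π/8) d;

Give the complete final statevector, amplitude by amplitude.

The resulting statevector has amplitude sqrt(sqrt(2) + 2)*exp(I*pi/4)/2 on |0000>, -sqrt(2 - sqrt(2))*exp(3*I*pi/4)/2 on |0001>, and 0 on every other basis state.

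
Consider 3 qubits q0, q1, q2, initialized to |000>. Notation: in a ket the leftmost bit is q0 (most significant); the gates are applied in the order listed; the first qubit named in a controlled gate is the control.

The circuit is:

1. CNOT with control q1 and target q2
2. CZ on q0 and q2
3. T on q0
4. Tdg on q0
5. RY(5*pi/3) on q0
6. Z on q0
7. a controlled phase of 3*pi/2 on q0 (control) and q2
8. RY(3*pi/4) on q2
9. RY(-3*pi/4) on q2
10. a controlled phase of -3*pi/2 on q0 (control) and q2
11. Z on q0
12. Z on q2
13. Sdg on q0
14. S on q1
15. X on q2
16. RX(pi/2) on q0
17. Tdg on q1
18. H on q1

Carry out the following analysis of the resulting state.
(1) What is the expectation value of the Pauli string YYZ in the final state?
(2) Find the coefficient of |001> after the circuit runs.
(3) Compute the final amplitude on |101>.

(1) In the final state, YYZ has expectation 0. Key observation: steps 6-11 multiply out to the identity, so the circuit reduces to the remaining gates.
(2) |001> carries amplitude -sqrt(3)/4 - 1/4 in the final state.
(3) The final state's coefficient on |101> equals I*(-1 + sqrt(3))/4.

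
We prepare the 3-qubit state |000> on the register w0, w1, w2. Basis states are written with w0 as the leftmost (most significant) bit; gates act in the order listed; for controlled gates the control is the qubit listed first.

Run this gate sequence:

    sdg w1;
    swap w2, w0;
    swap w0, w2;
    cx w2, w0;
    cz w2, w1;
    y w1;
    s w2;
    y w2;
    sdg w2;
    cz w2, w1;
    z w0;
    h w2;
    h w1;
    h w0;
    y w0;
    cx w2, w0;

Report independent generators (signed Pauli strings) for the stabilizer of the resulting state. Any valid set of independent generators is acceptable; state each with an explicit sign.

The final state is stabilized by the group generated by -XII, -IXI, +IIX; other independent generating sets are equally valid.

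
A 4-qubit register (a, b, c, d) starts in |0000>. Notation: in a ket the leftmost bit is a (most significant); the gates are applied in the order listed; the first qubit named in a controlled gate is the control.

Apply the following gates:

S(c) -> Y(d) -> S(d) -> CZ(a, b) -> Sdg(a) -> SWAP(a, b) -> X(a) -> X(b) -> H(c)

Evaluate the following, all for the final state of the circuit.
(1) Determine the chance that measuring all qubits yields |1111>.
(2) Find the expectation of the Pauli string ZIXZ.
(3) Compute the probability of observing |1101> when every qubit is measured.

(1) A full measurement returns |1111> with probability 1/2.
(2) In the final state, ZIXZ has expectation 1.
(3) A full measurement returns |1101> with probability 1/2.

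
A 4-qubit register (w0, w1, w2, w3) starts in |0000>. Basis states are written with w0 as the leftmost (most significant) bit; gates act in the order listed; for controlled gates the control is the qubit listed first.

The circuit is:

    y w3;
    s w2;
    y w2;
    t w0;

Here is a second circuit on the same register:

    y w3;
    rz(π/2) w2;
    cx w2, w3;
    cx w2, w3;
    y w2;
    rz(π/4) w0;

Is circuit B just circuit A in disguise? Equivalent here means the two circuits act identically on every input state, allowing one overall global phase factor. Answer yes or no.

Yes: on every input state the two circuits agree up to one overall phase factor.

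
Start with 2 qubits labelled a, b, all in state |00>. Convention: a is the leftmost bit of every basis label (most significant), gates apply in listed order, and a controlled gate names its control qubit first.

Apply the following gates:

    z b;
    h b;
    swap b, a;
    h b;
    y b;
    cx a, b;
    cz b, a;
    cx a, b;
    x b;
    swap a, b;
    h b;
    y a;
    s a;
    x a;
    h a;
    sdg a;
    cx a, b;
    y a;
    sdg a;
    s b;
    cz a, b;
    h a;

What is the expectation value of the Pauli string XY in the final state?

The observable XY averages to 0.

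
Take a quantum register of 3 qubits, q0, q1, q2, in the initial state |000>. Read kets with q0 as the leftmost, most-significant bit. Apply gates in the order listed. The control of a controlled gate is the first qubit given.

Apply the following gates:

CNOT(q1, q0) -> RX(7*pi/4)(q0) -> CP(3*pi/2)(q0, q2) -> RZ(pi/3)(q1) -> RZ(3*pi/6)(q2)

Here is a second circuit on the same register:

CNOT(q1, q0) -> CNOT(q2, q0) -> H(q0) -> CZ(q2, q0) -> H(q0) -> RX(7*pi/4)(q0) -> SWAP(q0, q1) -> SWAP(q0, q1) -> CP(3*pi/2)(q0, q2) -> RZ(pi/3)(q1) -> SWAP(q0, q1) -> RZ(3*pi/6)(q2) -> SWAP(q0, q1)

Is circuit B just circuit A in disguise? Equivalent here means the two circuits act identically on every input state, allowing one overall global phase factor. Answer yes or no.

Yes, they are equivalent — the unitaries differ by at most a global phase.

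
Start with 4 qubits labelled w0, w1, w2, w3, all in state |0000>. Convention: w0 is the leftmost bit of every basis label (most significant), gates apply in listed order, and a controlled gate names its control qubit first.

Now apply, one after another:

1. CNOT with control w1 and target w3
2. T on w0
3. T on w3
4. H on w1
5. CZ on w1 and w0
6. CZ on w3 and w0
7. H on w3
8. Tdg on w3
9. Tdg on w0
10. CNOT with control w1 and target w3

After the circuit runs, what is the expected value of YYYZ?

In the final state, YYYZ has expectation 0.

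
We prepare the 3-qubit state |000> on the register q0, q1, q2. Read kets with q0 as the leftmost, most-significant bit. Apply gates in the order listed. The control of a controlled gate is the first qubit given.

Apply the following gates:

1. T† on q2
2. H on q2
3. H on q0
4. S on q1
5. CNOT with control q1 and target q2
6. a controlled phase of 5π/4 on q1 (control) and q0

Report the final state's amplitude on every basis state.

The final amplitudes are 1/2 on |000>, 1/2 on |001>, 0 on |010>, 0 on |011>, 1/2 on |100>, 1/2 on |101>, 0 on |110>, 0 on |111>.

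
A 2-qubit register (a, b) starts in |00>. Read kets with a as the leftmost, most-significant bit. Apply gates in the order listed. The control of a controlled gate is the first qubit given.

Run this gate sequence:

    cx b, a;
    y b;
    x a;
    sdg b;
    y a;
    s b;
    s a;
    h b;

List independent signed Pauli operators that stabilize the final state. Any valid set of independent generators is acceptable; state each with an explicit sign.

The final state is stabilized by the group generated by -IX, +ZI; other independent generating sets are equally valid.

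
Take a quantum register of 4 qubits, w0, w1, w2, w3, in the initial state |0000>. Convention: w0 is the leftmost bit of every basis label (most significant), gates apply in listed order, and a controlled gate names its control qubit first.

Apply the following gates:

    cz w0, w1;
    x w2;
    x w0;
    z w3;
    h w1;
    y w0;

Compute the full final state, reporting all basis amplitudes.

The final amplitudes are -sqrt(2)*I/2 on |0010>, -sqrt(2)*I/2 on |0110>, and 0 on every other basis state.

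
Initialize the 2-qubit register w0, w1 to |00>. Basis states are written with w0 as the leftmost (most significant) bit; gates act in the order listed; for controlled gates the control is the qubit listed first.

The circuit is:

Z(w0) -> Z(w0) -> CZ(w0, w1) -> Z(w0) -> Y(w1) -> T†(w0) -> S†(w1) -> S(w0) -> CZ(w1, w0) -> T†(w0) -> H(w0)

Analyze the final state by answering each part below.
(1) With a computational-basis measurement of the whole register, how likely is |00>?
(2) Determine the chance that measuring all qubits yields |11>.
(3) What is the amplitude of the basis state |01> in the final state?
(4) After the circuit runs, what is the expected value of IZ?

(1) A full measurement returns |00> with probability 0.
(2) Outcome |11> occurs with probability 1/2.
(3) The final state's coefficient on |01> equals sqrt(2)/2.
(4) The observable IZ averages to -1.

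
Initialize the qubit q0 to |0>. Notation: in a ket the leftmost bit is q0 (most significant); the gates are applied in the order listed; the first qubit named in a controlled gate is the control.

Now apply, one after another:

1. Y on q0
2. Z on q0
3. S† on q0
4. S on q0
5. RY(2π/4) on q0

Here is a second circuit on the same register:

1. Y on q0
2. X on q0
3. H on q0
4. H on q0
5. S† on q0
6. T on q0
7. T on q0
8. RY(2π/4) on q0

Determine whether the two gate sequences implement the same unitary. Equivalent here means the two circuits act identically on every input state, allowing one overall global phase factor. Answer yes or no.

No, they are not equivalent — no single phase factor reconciles the two unitaries.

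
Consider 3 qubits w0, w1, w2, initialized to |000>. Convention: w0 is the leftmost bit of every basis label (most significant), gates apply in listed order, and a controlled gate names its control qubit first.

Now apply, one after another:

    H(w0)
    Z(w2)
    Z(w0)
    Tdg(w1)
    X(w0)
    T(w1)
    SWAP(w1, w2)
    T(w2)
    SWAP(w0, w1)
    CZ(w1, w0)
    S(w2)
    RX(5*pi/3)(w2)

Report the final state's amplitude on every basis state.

The final amplitudes are sqrt(6)/4 on |000>, sqrt(2)*I/4 on |001>, -sqrt(6)/4 on |010>, -sqrt(2)*I/4 on |011>, 0 on |100>, 0 on |101>, 0 on |110>, 0 on |111>.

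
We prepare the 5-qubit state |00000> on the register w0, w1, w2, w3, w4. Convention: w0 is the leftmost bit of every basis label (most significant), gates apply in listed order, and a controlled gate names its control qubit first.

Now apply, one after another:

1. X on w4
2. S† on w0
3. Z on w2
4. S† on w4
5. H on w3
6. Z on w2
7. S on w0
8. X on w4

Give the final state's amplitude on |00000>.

The final state's coefficient on |00000> equals -sqrt(2)*I/2.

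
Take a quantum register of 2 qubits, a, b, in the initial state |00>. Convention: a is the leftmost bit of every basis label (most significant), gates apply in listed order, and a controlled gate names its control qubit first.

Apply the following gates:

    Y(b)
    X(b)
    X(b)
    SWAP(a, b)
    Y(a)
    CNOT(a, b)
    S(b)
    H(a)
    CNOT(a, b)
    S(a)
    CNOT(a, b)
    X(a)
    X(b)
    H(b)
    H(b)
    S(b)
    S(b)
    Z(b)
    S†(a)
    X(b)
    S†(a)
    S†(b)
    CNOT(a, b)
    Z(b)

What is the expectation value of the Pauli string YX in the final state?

In the final state, YX has expectation -1. Key observation: the block from step 2 through step 3 cancels to the identity and can be dropped.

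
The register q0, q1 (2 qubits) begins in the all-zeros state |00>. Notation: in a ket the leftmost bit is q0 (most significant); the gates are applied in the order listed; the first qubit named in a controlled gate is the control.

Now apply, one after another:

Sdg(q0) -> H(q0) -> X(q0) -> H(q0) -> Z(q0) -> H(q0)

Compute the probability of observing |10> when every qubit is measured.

Outcome |10> occurs with probability 1/2. Key observation: the block from step 2 through step 5 cancels to the identity and can be dropped.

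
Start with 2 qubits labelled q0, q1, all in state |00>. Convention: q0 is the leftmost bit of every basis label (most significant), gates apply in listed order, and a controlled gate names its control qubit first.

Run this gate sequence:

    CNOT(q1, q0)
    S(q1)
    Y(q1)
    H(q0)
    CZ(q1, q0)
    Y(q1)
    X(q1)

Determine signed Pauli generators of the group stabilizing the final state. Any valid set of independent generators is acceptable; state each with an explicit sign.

The stabilizer group can be generated by -XI, -IZ, among other valid generating sets.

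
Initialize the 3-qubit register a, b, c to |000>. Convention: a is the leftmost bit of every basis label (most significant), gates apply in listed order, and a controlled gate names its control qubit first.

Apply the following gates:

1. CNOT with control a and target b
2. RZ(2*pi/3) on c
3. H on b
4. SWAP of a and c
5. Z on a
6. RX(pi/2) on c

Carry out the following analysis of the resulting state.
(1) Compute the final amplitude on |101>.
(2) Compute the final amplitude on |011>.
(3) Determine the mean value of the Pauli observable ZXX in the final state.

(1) |101> carries amplitude 0 in the final state.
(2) The final state's coefficient on |011> equals -exp(I*pi/6)/2.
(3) The expectation value of ZXX is 0.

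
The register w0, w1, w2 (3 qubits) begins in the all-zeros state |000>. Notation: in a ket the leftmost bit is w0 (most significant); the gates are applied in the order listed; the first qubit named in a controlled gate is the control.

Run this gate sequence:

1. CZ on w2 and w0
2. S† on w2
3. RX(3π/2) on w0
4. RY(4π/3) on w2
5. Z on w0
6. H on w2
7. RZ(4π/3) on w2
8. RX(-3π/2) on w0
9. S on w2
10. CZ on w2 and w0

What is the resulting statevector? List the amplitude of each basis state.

The final amplitudes are (-sqrt(2) + sqrt(6))*exp(5*I*pi/6)/4 on |100>, (sqrt(2) + sqrt(6))*exp(2*I*pi/3)/4 on |101>, and 0 on every other basis state.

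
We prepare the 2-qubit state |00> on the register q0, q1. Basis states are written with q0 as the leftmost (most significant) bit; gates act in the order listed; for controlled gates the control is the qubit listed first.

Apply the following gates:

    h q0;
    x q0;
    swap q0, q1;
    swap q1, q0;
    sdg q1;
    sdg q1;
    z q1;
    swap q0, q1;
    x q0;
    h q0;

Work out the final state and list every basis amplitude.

The final amplitudes are 1/2 on |00>, 1/2 on |01>, -1/2 on |10>, -1/2 on |11>.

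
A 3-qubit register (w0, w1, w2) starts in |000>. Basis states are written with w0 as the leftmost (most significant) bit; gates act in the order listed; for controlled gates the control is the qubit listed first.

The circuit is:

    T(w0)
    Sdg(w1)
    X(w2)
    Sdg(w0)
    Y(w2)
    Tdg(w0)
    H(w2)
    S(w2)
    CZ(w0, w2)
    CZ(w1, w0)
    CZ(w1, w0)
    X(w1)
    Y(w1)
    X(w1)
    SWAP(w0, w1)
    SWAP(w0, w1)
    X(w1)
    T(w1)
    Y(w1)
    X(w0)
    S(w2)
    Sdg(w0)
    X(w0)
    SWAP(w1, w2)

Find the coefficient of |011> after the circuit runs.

The final state's coefficient on |011> equals sqrt(2)/2. Key observation: steps 14-17 multiply out to the identity, so the circuit reduces to the remaining gates.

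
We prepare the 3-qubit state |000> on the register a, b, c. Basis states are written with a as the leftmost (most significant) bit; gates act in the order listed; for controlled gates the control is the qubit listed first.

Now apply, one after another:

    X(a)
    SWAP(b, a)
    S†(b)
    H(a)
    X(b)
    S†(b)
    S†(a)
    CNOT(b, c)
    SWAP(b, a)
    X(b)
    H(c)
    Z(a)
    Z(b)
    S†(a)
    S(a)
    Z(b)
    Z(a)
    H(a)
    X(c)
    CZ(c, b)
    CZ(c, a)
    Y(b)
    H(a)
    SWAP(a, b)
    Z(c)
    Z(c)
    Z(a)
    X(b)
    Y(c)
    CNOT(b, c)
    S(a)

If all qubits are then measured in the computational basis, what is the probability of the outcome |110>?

The probability of measuring |110> is 1/4. Key observation: gates 12-17 undo each other exactly, leaving only the rest of the circuit to track.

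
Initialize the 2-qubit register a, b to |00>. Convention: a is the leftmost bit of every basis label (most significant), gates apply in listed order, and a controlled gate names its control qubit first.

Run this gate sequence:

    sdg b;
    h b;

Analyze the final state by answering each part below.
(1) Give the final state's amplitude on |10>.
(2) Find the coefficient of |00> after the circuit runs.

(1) The final state's coefficient on |10> equals 0.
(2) |00> carries amplitude sqrt(2)/2 in the final state.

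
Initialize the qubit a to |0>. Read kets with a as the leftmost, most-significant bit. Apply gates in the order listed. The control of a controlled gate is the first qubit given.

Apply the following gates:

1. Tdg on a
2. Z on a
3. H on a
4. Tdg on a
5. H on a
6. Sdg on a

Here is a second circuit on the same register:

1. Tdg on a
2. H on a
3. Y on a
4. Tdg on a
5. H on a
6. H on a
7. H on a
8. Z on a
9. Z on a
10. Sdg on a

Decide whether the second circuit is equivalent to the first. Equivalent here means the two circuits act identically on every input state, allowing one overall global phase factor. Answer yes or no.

No: there is an input state on which the two circuits produce genuinely different outputs (not merely differing by a phase).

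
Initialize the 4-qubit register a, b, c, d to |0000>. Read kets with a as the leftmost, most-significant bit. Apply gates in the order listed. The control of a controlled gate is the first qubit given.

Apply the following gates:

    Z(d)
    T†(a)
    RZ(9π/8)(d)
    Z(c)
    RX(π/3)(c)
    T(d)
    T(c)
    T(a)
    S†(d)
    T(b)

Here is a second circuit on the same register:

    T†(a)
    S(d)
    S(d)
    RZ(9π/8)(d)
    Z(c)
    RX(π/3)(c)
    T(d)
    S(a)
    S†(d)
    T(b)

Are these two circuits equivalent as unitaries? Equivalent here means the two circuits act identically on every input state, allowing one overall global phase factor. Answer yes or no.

No: there is an input state on which the two circuits produce genuinely different outputs (not merely differing by a phase).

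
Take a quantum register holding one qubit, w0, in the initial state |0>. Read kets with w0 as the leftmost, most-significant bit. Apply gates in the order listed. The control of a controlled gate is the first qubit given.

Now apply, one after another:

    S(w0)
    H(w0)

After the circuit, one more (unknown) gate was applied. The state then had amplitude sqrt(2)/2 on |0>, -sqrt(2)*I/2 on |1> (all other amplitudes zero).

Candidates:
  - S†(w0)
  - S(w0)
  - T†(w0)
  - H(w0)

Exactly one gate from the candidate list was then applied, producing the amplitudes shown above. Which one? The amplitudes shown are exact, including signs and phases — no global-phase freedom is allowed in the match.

It was S†(w0) that produced the state shown.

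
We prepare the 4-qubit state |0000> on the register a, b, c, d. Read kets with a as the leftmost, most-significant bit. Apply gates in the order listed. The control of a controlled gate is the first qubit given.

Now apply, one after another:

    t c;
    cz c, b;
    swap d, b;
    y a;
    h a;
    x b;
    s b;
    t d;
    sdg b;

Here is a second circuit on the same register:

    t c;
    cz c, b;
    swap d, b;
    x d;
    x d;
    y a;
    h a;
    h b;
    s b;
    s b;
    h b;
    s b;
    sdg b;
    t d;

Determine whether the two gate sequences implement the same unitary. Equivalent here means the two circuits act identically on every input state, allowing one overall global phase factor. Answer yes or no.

Yes, they are equivalent — the unitaries differ by at most a global phase.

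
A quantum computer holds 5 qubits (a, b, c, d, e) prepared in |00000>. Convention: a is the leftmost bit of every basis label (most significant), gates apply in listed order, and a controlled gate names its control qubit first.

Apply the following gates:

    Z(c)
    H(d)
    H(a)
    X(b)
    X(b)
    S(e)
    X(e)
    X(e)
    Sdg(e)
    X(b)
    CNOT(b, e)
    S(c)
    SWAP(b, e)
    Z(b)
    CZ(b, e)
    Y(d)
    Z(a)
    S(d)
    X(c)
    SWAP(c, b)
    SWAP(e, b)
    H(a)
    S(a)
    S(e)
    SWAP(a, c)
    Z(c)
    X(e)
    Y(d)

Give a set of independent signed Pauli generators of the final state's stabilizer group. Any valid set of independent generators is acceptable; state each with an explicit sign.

One valid set of independent stabilizer generators is -IIIYI, -ZIIII, -IZIII, -IIZII, +IIIIZ (any independent generating set of the same group is equally correct). Key observation: steps 5-10 multiply out to the identity, so the circuit reduces to the remaining gates.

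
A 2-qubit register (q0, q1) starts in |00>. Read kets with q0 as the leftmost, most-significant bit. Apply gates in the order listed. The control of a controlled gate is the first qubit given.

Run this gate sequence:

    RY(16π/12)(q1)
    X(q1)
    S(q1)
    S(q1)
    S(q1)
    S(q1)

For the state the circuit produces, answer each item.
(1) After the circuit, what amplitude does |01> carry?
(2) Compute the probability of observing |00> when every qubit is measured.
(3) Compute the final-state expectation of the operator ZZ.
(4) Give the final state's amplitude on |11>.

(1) The amplitude on |01> is -1/2. Key observation: gates 3-6 undo each other exactly, leaving only the rest of the circuit to track.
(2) Outcome |00> occurs with probability 3/4.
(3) In the final state, ZZ has expectation 1/2.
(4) The final state's coefficient on |11> equals 0.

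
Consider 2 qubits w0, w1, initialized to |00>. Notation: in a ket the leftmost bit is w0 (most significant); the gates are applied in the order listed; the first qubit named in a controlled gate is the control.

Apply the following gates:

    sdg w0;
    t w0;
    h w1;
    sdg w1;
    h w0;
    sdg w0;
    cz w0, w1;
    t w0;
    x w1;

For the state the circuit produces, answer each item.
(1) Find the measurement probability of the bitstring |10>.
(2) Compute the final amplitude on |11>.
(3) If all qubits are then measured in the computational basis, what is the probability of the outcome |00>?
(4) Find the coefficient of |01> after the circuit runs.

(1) The probability of measuring |10> is 1/4.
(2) The amplitude on |11> is -exp(3*I*pi/4)/2.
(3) Outcome |00> occurs with probability 1/4.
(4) The final state's coefficient on |01> equals 1/2.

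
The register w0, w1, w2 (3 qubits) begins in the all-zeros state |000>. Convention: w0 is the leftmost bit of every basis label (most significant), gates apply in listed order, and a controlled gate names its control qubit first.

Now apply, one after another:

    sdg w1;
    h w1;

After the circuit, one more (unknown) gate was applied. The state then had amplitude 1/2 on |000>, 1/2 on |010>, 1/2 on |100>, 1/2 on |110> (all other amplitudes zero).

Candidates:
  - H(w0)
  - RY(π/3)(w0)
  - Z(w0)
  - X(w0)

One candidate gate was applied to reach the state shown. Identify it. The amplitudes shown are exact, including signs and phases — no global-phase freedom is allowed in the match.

The unique candidate consistent with the amplitudes is H(w0).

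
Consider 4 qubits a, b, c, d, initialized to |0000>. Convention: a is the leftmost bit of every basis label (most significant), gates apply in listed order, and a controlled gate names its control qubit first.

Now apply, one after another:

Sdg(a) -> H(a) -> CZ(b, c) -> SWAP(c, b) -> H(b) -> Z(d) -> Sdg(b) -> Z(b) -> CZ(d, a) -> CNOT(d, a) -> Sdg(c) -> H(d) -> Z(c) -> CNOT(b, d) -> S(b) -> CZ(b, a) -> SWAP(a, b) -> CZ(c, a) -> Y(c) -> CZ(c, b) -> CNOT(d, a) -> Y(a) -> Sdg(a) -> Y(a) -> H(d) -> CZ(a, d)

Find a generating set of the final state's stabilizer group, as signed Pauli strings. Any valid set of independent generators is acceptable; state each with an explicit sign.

The final state is stabilized by the group generated by +YIII, -IXIX, -IZIZ, -IIZI; other independent generating sets are equally valid.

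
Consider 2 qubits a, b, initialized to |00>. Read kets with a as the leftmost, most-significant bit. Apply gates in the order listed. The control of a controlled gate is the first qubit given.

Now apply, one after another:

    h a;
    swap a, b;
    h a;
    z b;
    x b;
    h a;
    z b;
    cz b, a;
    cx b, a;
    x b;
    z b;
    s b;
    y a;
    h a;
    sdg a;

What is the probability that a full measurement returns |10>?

A full measurement returns |10> with probability 1/4.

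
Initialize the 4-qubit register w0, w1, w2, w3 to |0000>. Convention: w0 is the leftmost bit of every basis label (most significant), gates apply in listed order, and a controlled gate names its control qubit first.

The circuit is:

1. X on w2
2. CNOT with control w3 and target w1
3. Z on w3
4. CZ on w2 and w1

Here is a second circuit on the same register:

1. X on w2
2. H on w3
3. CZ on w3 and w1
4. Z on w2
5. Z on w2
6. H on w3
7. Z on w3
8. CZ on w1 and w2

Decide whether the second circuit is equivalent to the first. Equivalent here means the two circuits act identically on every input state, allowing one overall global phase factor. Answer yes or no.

No — the two circuits implement different unitaries, even allowing a global phase.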